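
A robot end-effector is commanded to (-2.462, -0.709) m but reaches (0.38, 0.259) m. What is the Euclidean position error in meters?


dx = 0.38 - (-2.462) = 2.8420, dy = 0.259 - (-0.709) = 0.9680
err = sqrt(8.076964 + 0.937024) = 3.0023

3.0023 m


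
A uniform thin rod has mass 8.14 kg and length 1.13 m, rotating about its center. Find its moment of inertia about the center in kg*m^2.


I = (1/12)*m*L^2 = (1/12)*8.14*1.13^2 = 0.8662

0.8662 kg*m^2


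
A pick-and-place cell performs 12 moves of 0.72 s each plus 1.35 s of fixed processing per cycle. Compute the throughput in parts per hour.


T_cycle = 12*0.72 + 1.35 = 9.9900 s
rate = 3600/T = 360.3604

360.3604 parts/hour


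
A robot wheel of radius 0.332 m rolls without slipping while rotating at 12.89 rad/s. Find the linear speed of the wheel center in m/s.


v = omega * r = 12.89 * 0.332 = 4.2795

4.2795 m/s


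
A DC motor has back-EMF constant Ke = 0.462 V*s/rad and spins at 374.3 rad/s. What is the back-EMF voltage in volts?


V_emf = Ke * omega = 0.462*374.3 = 172.9266

172.9266 V


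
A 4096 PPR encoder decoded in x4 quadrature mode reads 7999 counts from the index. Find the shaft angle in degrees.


angle = counts * 360 / (PPR*4) = 7999 * 360 / 16384 = 175.7593

175.7593 degrees


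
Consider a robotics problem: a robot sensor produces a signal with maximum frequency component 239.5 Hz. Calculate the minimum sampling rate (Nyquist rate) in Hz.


f_s,min = 2*f_max = 2*239.5 = 479.0000

479.0000 Hz


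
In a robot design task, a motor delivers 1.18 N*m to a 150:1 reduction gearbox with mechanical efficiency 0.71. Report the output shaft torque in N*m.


tau_out = tau_in * N * eta = 1.18 * 150 * 0.71 = 125.6700

125.6700 N*m


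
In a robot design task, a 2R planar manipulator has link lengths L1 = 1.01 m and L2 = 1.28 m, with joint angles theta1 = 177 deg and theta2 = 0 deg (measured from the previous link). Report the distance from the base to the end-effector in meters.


x = L1*cos(th1) + L2*cos(th1+th2) = -2.286862
y = L1*sin(th1) + L2*sin(th1+th2) = 0.119849
d = sqrt(x^2 + y^2) = sqrt(5.229738 + 0.014364) = 2.2900

2.2900 m


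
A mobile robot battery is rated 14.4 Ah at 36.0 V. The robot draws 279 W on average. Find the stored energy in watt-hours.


E = capacity * V = 14.4*36.0 = 518.4000

518.4000 Wh


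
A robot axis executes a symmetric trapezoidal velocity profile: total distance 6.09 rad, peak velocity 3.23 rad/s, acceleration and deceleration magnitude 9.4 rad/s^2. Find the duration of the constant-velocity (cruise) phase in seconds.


t_acc = v/a = 0.343617 s, d_acc = v^2/(2a) = 0.554941 rad each
d_cruise = 6.09 - 2*0.554941 = 4.980118 rad
t_cruise = d_cruise/v = 4.980118/3.23 = 1.5418

1.5418 s


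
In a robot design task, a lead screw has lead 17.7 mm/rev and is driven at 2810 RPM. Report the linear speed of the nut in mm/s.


v = lead * (RPM/60) = 17.7*2810/60 = 828.9500

828.9500 mm/s


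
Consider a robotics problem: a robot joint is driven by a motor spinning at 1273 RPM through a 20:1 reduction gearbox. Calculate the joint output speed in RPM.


omega_joint = omega_motor / N = 1273 / 20 = 63.6500

63.6500 RPM


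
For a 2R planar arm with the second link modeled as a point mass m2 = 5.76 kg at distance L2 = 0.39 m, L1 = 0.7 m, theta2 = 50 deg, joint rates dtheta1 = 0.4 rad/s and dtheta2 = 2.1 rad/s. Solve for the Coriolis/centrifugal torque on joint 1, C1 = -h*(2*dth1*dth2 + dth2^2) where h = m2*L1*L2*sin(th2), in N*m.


h = m2*L1*L2*sin(th2) = 5.76*0.7*0.39*sin(50 deg) = 1.204590
C1 = -h*(2*0.4*2.1 + 2.1^2) = -1.204590*6.0900 = -7.3360

-7.3360 N*m


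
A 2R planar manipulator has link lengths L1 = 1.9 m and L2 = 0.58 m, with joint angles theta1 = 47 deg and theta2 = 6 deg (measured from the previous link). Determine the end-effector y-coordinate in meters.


y = L1*sin(th1) + L2*sin(th1+th2) = 1.9*sin(47 deg) + 0.58*sin(53 deg) = 1.8528

1.8528 m


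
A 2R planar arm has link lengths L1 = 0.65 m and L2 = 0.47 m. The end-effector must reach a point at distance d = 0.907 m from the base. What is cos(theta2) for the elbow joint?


cos(th2) = (d^2 - L1^2 - L2^2)/(2*L1*L2) = (0.907^2 - 0.65^2 - 0.47^2)/(2*0.65*0.47) = 0.2934

0.2934


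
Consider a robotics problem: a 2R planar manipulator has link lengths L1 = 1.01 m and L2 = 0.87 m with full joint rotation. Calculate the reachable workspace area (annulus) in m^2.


r_max = L1 + L2 = 1.8800, r_min = |L1 - L2| = 0.1400
A = pi*(r_max^2 - r_min^2) = pi*(3.5344 - 0.0196) = 11.0421

11.0421 m^2


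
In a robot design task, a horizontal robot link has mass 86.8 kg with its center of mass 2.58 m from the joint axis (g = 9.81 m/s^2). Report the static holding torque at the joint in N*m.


tau = m*g*L = 86.8 * 9.81 * 2.58 = 2196.8906

2196.8906 N*m


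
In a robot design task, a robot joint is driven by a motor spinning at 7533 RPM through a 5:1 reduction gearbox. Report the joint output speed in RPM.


omega_joint = omega_motor / N = 7533 / 5 = 1506.6000

1506.6000 RPM


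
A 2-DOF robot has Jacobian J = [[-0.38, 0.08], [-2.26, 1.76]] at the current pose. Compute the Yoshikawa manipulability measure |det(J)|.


det(J) = -0.38*1.76 - (0.08)*(-2.26) = -0.4880
|det(J)| = 0.4880

0.4880


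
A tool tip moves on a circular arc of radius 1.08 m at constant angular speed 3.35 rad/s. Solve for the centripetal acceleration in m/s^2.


a_c = omega^2 * r = 3.35^2 * 1.08 = 12.1203

12.1203 m/s^2


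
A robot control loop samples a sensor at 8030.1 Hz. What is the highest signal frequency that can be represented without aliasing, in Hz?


f_max = f_s/2 = 8030.1/2 = 4015.0500

4015.0500 Hz


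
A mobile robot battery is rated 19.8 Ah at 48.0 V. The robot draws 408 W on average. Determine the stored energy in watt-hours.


E = capacity * V = 19.8*48.0 = 950.4000

950.4000 Wh


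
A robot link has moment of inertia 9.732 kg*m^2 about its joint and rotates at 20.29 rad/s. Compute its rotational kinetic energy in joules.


KE = (1/2)*I*omega^2 = 0.5*9.732*20.29^2 = 2003.2548

2003.2548 J


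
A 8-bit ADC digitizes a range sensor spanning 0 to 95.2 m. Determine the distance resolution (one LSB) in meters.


res = range / 2^n = 95.2/2^8 = 95.2/256 = 0.3719

0.3719 m


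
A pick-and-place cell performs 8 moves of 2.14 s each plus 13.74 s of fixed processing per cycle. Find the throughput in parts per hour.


T_cycle = 8*2.14 + 13.74 = 30.8600 s
rate = 3600/T = 116.6559

116.6559 parts/hour


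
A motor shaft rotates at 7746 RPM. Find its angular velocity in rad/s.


omega = 7746 * 2*pi/60 = 811.1592

811.1592 rad/s


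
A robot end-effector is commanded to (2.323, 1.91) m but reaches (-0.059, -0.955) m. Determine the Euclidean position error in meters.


dx = -0.059 - (2.323) = -2.3820, dy = -0.955 - (1.91) = -2.8650
err = sqrt(5.673924 + 8.208225) = 3.7259

3.7259 m


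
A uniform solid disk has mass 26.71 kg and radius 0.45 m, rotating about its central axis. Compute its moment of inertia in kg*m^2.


I = (1/2)*m*R^2 = 0.5*26.71*0.45^2 = 2.7044

2.7044 kg*m^2


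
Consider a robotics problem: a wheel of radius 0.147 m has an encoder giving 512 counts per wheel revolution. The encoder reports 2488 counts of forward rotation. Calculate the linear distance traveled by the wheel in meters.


revs = 2488/512 = 4.859375
d = revs * 2*pi*r = 4.859375 * 2*pi*0.147 = 4.4883

4.4883 m


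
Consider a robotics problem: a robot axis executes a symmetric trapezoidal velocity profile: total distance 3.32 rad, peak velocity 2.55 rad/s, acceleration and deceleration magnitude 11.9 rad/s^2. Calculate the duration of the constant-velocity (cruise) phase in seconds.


t_acc = v/a = 0.214286 s, d_acc = v^2/(2a) = 0.273214 rad each
d_cruise = 3.32 - 2*0.273214 = 2.773572 rad
t_cruise = d_cruise/v = 2.773572/2.55 = 1.0877

1.0877 s


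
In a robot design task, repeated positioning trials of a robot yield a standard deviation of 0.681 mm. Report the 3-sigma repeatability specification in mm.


repeatability = 3*sigma = 3*0.681 = 2.0430

2.0430 mm


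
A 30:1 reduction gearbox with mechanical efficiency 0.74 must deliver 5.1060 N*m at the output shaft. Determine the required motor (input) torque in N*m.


tau_in = tau_out / (N * eta) = 5.1060 / (30 * 0.74) = 0.2300

0.2300 N*m


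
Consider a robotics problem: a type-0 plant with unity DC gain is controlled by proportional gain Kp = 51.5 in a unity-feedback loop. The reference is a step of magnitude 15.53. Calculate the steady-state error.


e_ss = R/(1 + Kp) = 15.53/(1 + 51.5) = 15.53/52.5000 = 0.2958

0.2958


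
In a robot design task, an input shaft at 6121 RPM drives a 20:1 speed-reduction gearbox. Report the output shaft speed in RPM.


omega_out = omega_in / N = 6121 / 20 = 306.0500

306.0500 RPM


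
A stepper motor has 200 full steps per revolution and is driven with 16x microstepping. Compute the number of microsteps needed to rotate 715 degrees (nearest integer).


step_size = 360/(200*16) = 360/3200 = 0.112500 deg
n = 715/(360/3200) = 715*3200/360 = 6355.5556 -> 6356

6356 steps


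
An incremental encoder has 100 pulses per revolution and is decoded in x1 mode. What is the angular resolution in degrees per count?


resolution = 360 / (PPR * 1) = 360 / 100 = 3.6000

3.6000 degrees


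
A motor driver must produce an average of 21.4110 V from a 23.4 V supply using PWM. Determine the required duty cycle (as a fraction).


D = V_avg/V_supply = 21.4110/23.4 = 0.9150

0.9150


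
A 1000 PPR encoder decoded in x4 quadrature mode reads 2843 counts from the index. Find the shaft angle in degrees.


angle = counts * 360 / (PPR*4) = 2843 * 360 / 4000 = 255.8700

255.8700 degrees


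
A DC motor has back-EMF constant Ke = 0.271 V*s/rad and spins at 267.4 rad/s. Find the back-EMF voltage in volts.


V_emf = Ke * omega = 0.271*267.4 = 72.4654

72.4654 V


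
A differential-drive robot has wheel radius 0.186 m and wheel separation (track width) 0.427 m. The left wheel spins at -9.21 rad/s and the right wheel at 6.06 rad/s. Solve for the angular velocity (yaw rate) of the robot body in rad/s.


omega = r*(wR - wL)/L = 0.186*(6.06 - (-9.21))/0.427 = 6.6516

6.6516 rad/s


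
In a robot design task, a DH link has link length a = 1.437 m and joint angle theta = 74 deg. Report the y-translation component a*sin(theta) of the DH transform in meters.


a*sin(theta) = 1.437*sin(74 deg) = 1.3813

1.3813 m


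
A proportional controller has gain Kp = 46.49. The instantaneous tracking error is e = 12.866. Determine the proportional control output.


u_P = Kp * e = 46.49 * 12.866 = 598.1403

598.1403


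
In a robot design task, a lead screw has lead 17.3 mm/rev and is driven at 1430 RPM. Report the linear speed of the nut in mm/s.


v = lead * (RPM/60) = 17.3*1430/60 = 412.3167

412.3167 mm/s


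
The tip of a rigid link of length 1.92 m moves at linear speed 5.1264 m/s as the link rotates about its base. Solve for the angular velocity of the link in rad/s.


omega = v / L = 5.1264 / 1.92 = 2.6700

2.6700 rad/s


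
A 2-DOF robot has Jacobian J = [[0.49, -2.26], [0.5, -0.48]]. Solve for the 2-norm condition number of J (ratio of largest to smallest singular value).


JJ^T eigenvalues: trace(JJ^T) = 5.8281, det(JJ^T) = det(J)^2 = 0.80066704
s_max^2 = (5.8281 + sqrt(30.76408145))/2 = 5.68731889
s_min^2 = (5.8281 - sqrt(30.76408145))/2 = 0.14078111
kappa = s_max/s_min = sqrt(5.68731889/0.14078111) = 6.3560

6.3560


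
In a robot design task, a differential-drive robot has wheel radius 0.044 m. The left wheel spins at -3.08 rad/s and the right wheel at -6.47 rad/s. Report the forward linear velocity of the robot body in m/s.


v = r*(wR + wL)/2 = 0.044*(-6.47 + -3.08)/2 = -0.2101

-0.2101 m/s


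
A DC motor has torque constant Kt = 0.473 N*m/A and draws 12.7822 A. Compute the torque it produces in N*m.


tau = Kt * I = 0.473*12.7822 = 6.0460

6.0460 N*m


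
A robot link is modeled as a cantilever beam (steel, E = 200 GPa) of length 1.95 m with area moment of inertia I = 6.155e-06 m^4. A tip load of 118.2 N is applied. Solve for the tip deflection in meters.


delta = F*L^3/(3*E*I) = 118.2*1.95^3/(3*2.000e+11*6.155e-06)
      = 876.438225/3693000 = 2.3732e-04

2.3732e-04 m


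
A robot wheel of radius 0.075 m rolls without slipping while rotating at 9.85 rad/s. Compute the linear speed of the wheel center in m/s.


v = omega * r = 9.85 * 0.075 = 0.7387

0.7387 m/s


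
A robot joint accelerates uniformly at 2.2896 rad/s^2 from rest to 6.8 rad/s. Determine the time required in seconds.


t = delta_omega / alpha = 6.8 / 2.2896 = 2.9700

2.9700 s


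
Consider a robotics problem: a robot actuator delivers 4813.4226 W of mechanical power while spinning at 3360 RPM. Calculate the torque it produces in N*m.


omega = 3360 * 2*pi/60 = 351.858377 rad/s
tau = P / omega = 4813.4226 / 351.858377 = 13.6800

13.6800 N*m


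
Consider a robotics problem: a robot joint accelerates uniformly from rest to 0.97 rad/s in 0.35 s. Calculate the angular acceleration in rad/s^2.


alpha = delta_omega / t = 0.97 / 0.35 = 2.7714

2.7714 rad/s^2


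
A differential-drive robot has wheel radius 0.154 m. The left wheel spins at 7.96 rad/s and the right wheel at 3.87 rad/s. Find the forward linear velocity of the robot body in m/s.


v = r*(wR + wL)/2 = 0.154*(3.87 + 7.96)/2 = 0.9109

0.9109 m/s


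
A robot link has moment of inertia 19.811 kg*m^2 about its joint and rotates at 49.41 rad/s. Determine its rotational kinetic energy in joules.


KE = (1/2)*I*omega^2 = 0.5*19.811*49.41^2 = 24182.7736

24182.7736 J


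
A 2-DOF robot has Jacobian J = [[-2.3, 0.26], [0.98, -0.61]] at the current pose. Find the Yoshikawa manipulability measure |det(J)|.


det(J) = -2.3*-0.61 - (0.26)*(0.98) = 1.1482
|det(J)| = 1.1482

1.1482


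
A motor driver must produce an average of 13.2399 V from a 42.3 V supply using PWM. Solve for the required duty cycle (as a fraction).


D = V_avg/V_supply = 13.2399/42.3 = 0.3130

0.3130


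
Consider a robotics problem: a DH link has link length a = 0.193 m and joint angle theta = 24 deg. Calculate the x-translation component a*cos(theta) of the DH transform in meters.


a*cos(theta) = 0.193*cos(24 deg) = 0.1763

0.1763 m


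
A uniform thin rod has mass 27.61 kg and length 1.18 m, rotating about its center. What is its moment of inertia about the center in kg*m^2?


I = (1/12)*m*L^2 = (1/12)*27.61*1.18^2 = 3.2037

3.2037 kg*m^2


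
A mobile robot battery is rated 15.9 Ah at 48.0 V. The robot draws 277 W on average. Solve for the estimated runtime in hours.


E = 15.9*48.0 = 763.2000 Wh
t = E/P = 763.2000/277 = 2.7552

2.7552 hours


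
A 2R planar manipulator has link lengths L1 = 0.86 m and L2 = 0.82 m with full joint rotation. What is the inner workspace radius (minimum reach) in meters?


r_min = |L1 - L2| = |0.86 - 0.82| = 0.0400

0.0400 m


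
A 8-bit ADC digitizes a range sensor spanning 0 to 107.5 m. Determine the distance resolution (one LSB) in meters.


res = range / 2^n = 107.5/2^8 = 107.5/256 = 0.4199

0.4199 m


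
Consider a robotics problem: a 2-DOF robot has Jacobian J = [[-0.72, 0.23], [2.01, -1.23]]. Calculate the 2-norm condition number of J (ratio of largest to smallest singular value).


JJ^T eigenvalues: trace(JJ^T) = 6.1243, det(JJ^T) = det(J)^2 = 0.17918289
s_max^2 = (6.1243 + sqrt(36.79031893))/2 = 6.09490118
s_min^2 = (6.1243 - sqrt(36.79031893))/2 = 0.02939882
kappa = s_max/s_min = sqrt(6.09490118/0.02939882) = 14.3985

14.3985


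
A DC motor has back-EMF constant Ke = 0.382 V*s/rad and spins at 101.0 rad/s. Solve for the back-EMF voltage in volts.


V_emf = Ke * omega = 0.382*101.0 = 38.5820

38.5820 V


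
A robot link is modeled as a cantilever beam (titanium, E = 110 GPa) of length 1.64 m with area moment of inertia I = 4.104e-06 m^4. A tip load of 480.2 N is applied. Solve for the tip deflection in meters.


delta = F*L^3/(3*E*I) = 480.2*1.64^3/(3*1.100e+11*4.104e-06)
      = 2118.1353088/1354320 = 0.0016

0.0016 m


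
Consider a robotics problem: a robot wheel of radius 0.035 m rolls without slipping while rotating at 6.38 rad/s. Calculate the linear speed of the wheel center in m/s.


v = omega * r = 6.38 * 0.035 = 0.2233

0.2233 m/s


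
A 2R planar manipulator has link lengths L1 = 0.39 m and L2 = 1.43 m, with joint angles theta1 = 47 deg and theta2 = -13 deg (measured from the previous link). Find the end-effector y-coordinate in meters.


y = L1*sin(th1) + L2*sin(th1+th2) = 0.39*sin(47 deg) + 1.43*sin(34 deg) = 1.0849

1.0849 m


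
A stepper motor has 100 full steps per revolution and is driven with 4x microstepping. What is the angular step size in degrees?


step = 360/(100*4) = 360/400 = 0.9000

0.9000 degrees


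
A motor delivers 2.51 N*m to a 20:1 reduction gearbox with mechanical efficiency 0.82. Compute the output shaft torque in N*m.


tau_out = tau_in * N * eta = 2.51 * 20 * 0.82 = 41.1640

41.1640 N*m


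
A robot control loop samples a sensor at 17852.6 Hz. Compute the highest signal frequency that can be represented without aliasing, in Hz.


f_max = f_s/2 = 17852.6/2 = 8926.3000

8926.3000 Hz


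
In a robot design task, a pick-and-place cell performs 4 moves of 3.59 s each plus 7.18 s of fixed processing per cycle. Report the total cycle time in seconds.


T = 4*3.59 + 7.18 = 21.5400

21.5400 s


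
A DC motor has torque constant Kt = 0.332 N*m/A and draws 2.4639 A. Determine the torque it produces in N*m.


tau = Kt * I = 0.332*2.4639 = 0.8180

0.8180 N*m


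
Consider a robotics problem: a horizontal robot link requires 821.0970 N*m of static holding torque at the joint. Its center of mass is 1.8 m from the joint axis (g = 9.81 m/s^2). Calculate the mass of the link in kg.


m = tau / (g*L) = 821.0970 / (9.81 * 1.8) = 46.5000

46.5000 kg


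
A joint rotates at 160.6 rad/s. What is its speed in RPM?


RPM = 160.6 * 60/(2*pi) = 1533.6170

1533.6170 RPM


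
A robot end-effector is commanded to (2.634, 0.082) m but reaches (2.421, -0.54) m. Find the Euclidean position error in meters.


dx = 2.421 - (2.634) = -0.2130, dy = -0.54 - (0.082) = -0.6220
err = sqrt(0.045369 + 0.386884) = 0.6575

0.6575 m


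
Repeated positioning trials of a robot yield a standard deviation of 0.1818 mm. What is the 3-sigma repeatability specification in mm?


repeatability = 3*sigma = 3*0.1818 = 0.5454

0.5454 mm


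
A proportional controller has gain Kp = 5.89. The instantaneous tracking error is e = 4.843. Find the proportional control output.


u_P = Kp * e = 5.89 * 4.843 = 28.5253

28.5253


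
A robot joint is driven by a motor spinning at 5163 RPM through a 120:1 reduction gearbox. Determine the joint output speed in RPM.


omega_joint = omega_motor / N = 5163 / 120 = 43.0250

43.0250 RPM


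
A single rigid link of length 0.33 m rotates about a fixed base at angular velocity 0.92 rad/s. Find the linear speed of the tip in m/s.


v = L*omega = 0.33 * 0.92 = 0.3036

0.3036 m/s


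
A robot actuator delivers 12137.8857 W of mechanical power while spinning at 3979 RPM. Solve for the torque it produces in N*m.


omega = 3979 * 2*pi/60 = 416.679906 rad/s
tau = P / omega = 12137.8857 / 416.679906 = 29.1300

29.1300 N*m


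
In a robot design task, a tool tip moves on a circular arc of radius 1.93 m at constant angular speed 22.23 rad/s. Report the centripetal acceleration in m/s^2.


a_c = omega^2 * r = 22.23^2 * 1.93 = 953.7537

953.7537 m/s^2


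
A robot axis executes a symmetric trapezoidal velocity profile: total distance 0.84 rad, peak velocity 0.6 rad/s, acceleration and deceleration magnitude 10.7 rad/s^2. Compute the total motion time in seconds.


t_acc = v/a = 0.6/10.7 = 0.056075 s
d_acc = v^2/(2a) = 0.016822 rad (each ramp)
d_cruise = 0.84 - 2*0.016822 = 0.806356 rad
t_cruise = 0.806356/0.6 = 1.343927 s
t_total = 2*0.056075 + 1.343927 = 1.4561

1.4561 s


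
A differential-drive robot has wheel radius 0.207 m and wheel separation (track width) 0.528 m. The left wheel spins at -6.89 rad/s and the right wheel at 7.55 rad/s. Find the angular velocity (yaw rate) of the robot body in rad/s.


omega = r*(wR - wL)/L = 0.207*(7.55 - (-6.89))/0.528 = 5.6611

5.6611 rad/s


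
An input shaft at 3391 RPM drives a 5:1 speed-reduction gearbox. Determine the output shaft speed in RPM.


omega_out = omega_in / N = 3391 / 5 = 678.2000

678.2000 RPM


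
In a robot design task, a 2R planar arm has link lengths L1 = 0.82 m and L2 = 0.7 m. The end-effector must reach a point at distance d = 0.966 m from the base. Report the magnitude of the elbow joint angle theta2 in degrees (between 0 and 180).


cos(th2) = (d^2 - L1^2 - L2^2)/(2*L1*L2) = (0.966^2 - 0.82^2 - 0.7^2)/(2*0.82*0.7) = -0.19968990
th2 = acos(-0.19968990) = 101.5188 deg

101.5188 degrees


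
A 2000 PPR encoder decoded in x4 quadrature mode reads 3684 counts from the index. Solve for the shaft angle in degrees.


angle = counts * 360 / (PPR*4) = 3684 * 360 / 8000 = 165.7800

165.7800 degrees


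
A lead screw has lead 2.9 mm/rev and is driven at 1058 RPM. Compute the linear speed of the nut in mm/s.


v = lead * (RPM/60) = 2.9*1058/60 = 51.1367

51.1367 mm/s


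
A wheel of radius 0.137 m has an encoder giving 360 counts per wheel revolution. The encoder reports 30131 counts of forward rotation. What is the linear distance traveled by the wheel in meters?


revs = 30131/360 = 83.697222
d = revs * 2*pi*r = 83.697222 * 2*pi*0.137 = 72.0463

72.0463 m


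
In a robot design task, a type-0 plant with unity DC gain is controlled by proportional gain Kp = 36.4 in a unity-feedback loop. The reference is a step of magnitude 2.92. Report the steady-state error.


e_ss = R/(1 + Kp) = 2.92/(1 + 36.4) = 2.92/37.4000 = 0.0781

0.0781


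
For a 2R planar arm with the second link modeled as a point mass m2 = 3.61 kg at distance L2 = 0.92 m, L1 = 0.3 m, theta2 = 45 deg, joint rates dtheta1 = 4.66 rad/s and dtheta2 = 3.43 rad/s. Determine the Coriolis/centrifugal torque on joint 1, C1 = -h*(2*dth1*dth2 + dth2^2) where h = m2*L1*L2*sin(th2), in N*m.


h = m2*L1*L2*sin(th2) = 3.61*0.3*0.92*sin(45 deg) = 0.704533
C1 = -h*(2*4.66*3.43 + 3.43^2) = -0.704533*43.7325 = -30.8110

-30.8110 N*m


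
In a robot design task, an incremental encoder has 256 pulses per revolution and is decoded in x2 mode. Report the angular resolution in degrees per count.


resolution = 360 / (PPR * 2) = 360 / 512 = 0.7031

0.7031 degrees


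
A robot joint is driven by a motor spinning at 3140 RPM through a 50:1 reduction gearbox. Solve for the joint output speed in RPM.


omega_joint = omega_motor / N = 3140 / 50 = 62.8000

62.8000 RPM


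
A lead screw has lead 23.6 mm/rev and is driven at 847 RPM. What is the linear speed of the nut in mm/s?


v = lead * (RPM/60) = 23.6*847/60 = 333.1533

333.1533 mm/s


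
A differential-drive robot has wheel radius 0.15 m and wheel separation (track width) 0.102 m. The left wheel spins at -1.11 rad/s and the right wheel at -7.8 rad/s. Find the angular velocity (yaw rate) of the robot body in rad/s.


omega = r*(wR - wL)/L = 0.15*(-7.8 - (-1.11))/0.102 = -9.8382

-9.8382 rad/s


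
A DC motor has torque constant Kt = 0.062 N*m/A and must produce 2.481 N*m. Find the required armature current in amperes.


I = tau / Kt = 2.481/0.062 = 40.0161

40.0161 A


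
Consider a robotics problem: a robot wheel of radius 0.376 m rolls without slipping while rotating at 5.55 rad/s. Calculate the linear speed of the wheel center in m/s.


v = omega * r = 5.55 * 0.376 = 2.0868

2.0868 m/s


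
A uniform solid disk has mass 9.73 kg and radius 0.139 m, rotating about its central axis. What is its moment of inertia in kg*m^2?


I = (1/2)*m*R^2 = 0.5*9.73*0.139^2 = 0.0940

0.0940 kg*m^2


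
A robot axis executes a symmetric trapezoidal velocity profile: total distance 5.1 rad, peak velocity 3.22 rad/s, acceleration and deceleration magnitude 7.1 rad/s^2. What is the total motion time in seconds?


t_acc = v/a = 3.22/7.1 = 0.453521 s
d_acc = v^2/(2a) = 0.730169 rad (each ramp)
d_cruise = 5.1 - 2*0.730169 = 3.639662 rad
t_cruise = 3.639662/3.22 = 1.130330 s
t_total = 2*0.453521 + 1.130330 = 2.0374

2.0374 s


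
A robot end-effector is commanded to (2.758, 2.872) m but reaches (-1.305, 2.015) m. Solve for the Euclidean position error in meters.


dx = -1.305 - (2.758) = -4.0630, dy = 2.015 - (2.872) = -0.8570
err = sqrt(16.507969 + 0.734449) = 4.1524

4.1524 m


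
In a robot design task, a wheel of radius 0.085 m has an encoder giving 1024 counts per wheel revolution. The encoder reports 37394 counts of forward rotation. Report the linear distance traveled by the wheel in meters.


revs = 37394/1024 = 36.517578
d = revs * 2*pi*r = 36.517578 * 2*pi*0.085 = 19.5030

19.5030 m


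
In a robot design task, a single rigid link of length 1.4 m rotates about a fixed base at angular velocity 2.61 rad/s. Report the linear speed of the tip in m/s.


v = L*omega = 1.4 * 2.61 = 3.6540

3.6540 m/s


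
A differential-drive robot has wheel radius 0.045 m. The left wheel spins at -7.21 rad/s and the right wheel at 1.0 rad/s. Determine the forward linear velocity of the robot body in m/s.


v = r*(wR + wL)/2 = 0.045*(1.0 + -7.21)/2 = -0.1397

-0.1397 m/s


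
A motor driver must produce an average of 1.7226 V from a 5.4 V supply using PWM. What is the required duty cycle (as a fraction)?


D = V_avg/V_supply = 1.7226/5.4 = 0.3190

0.3190


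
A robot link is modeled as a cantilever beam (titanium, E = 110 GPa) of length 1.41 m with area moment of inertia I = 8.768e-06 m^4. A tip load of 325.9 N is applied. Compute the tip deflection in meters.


delta = F*L^3/(3*E*I) = 325.9*1.41^3/(3*1.100e+11*8.768e-06)
      = 913.5697239/2893440 = 3.1574e-04

3.1574e-04 m


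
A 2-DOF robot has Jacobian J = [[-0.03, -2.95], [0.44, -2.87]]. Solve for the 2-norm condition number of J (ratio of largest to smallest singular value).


JJ^T eigenvalues: trace(JJ^T) = 17.1339, det(JJ^T) = det(J)^2 = 1.91573281
s_max^2 = (17.1339 + sqrt(285.90759797))/2 = 17.02135119
s_min^2 = (17.1339 - sqrt(285.90759797))/2 = 0.11254881
kappa = s_max/s_min = sqrt(17.02135119/0.11254881) = 12.2978

12.2978


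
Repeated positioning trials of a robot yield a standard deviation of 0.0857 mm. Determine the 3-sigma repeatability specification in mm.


repeatability = 3*sigma = 3*0.0857 = 0.2571

0.2571 mm


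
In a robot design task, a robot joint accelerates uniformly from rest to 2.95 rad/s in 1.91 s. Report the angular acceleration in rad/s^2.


alpha = delta_omega / t = 2.95 / 1.91 = 1.5445

1.5445 rad/s^2


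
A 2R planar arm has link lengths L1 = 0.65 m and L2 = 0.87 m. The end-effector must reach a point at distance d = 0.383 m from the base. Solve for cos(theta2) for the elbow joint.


cos(th2) = (d^2 - L1^2 - L2^2)/(2*L1*L2) = (0.383^2 - 0.65^2 - 0.87^2)/(2*0.65*0.87) = -0.9131

-0.9131


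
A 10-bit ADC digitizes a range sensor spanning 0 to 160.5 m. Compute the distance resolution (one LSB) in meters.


res = range / 2^n = 160.5/2^10 = 160.5/1024 = 0.1567

0.1567 m


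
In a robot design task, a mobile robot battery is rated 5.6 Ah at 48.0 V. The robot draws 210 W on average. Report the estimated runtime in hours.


E = 5.6*48.0 = 268.8000 Wh
t = E/P = 268.8000/210 = 1.2800

1.2800 hours


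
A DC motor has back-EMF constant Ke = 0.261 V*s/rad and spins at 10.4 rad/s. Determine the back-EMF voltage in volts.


V_emf = Ke * omega = 0.261*10.4 = 2.7144

2.7144 V


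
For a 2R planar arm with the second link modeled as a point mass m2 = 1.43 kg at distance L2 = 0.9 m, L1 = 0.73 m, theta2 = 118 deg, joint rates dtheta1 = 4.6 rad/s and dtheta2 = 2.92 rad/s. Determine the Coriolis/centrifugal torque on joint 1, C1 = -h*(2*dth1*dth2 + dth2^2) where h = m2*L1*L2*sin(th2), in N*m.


h = m2*L1*L2*sin(th2) = 1.43*0.73*0.9*sin(118 deg) = 0.829538
C1 = -h*(2*4.6*2.92 + 2.92^2) = -0.829538*35.3904 = -29.3577

-29.3577 N*m


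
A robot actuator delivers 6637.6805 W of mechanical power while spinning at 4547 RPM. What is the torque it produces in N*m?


omega = 4547 * 2*pi/60 = 476.160727 rad/s
tau = P / omega = 6637.6805 / 476.160727 = 13.9400

13.9400 N*m


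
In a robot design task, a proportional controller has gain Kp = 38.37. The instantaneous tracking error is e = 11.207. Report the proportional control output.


u_P = Kp * e = 38.37 * 11.207 = 430.0126

430.0126


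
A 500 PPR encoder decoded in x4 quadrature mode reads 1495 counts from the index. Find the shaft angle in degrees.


angle = counts * 360 / (PPR*4) = 1495 * 360 / 2000 = 269.1000

269.1000 degrees


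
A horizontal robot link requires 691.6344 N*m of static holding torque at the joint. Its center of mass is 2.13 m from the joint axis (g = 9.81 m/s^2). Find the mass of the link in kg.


m = tau / (g*L) = 691.6344 / (9.81 * 2.13) = 33.1000

33.1000 kg


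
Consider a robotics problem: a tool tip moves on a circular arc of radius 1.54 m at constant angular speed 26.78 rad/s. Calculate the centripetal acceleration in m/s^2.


a_c = omega^2 * r = 26.78^2 * 1.54 = 1104.4393

1104.4393 m/s^2


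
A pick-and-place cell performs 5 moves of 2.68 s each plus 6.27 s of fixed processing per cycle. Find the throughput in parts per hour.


T_cycle = 5*2.68 + 6.27 = 19.6700 s
rate = 3600/T = 183.0198

183.0198 parts/hour


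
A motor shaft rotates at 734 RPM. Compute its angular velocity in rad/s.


omega = 734 * 2*pi/60 = 76.8643

76.8643 rad/s


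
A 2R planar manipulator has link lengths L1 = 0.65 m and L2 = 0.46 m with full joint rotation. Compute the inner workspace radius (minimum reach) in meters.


r_min = |L1 - L2| = |0.65 - 0.46| = 0.1900

0.1900 m


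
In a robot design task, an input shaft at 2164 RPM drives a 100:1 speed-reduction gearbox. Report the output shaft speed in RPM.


omega_out = omega_in / N = 2164 / 100 = 21.6400

21.6400 RPM


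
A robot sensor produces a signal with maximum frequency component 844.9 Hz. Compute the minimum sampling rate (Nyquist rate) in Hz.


f_s,min = 2*f_max = 2*844.9 = 1689.8000

1689.8000 Hz


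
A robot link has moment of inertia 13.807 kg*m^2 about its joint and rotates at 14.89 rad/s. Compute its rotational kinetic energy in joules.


KE = (1/2)*I*omega^2 = 0.5*13.807*14.89^2 = 1530.5895

1530.5895 J


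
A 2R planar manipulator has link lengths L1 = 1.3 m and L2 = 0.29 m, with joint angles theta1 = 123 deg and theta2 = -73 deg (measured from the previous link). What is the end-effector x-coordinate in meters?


x = L1*cos(th1) + L2*cos(th1+th2) = 1.3*cos(123 deg) + 0.29*cos(50 deg) = -0.5216

-0.5216 m


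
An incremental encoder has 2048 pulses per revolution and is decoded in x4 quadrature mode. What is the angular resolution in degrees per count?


resolution = 360 / (PPR * 4) = 360 / 8192 = 0.0439

0.0439 degrees


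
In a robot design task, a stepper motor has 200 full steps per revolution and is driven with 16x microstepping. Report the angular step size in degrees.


step = 360/(200*16) = 360/3200 = 0.1125

0.1125 degrees


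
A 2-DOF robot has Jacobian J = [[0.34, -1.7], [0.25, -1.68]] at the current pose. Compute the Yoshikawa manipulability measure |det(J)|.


det(J) = 0.34*-1.68 - (-1.7)*(0.25) = -0.1462
|det(J)| = 0.1462

0.1462


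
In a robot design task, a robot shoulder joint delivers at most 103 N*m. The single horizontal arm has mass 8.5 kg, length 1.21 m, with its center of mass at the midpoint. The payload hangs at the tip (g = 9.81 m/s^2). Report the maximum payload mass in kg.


tau_arm = m_arm*g*(L/2) = 8.5*9.81*1.21/2 = 50.4479 N*m
tau_payload = tau_max - tau_arm = 103 - 50.4479 = 52.5521
m_payload = tau_payload / (g*L) = 52.5521 / (9.81*1.21) = 4.4273

4.4273 kg


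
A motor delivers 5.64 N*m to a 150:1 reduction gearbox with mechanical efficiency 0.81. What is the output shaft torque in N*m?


tau_out = tau_in * N * eta = 5.64 * 150 * 0.81 = 685.2600

685.2600 N*m


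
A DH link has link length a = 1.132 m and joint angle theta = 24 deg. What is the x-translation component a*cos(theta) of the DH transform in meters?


a*cos(theta) = 1.132*cos(24 deg) = 1.0341

1.0341 m


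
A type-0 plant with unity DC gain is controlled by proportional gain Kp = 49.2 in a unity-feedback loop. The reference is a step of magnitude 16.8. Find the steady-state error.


e_ss = R/(1 + Kp) = 16.8/(1 + 49.2) = 16.8/50.2000 = 0.3347

0.3347


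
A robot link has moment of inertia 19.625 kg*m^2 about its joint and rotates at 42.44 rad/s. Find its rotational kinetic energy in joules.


KE = (1/2)*I*omega^2 = 0.5*19.625*42.44^2 = 17673.8197

17673.8197 J


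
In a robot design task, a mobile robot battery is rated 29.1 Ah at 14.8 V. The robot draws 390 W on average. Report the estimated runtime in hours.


E = 29.1*14.8 = 430.6800 Wh
t = E/P = 430.6800/390 = 1.1043

1.1043 hours


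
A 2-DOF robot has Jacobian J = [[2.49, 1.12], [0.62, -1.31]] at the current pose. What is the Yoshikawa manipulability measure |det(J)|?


det(J) = 2.49*-1.31 - (1.12)*(0.62) = -3.9563
|det(J)| = 3.9563

3.9563


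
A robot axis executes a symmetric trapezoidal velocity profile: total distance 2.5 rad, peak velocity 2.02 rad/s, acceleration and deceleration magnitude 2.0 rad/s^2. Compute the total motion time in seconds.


t_acc = v/a = 2.02/2.0 = 1.010000 s
d_acc = v^2/(2a) = 1.020100 rad (each ramp)
d_cruise = 2.5 - 2*1.020100 = 0.459800 rad
t_cruise = 0.459800/2.02 = 0.227624 s
t_total = 2*1.010000 + 0.227624 = 2.2476

2.2476 s


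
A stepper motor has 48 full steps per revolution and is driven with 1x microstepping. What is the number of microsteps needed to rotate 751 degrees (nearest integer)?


step_size = 360/(48*1) = 360/48 = 7.500000 deg
n = 751/(360/48) = 751*48/360 = 100.1333 -> 100

100 steps


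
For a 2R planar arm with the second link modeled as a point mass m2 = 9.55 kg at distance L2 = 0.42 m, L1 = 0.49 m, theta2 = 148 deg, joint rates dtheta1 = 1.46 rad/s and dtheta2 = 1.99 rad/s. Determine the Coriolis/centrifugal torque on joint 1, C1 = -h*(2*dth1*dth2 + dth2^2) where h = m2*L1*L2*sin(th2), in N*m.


h = m2*L1*L2*sin(th2) = 9.55*0.49*0.42*sin(148 deg) = 1.041498
C1 = -h*(2*1.46*1.99 + 1.99^2) = -1.041498*9.7709 = -10.1764

-10.1764 N*m


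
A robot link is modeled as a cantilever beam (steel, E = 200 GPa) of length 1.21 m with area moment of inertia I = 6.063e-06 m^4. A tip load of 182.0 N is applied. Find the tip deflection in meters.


delta = F*L^3/(3*E*I) = 182.0*1.21^3/(3*2.000e+11*6.063e-06)
      = 322.424102/3637800 = 8.8632e-05

8.8632e-05 m


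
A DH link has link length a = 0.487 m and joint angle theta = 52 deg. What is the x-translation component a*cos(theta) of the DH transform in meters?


a*cos(theta) = 0.487*cos(52 deg) = 0.2998

0.2998 m


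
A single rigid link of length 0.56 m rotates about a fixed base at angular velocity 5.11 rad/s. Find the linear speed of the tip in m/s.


v = L*omega = 0.56 * 5.11 = 2.8616

2.8616 m/s


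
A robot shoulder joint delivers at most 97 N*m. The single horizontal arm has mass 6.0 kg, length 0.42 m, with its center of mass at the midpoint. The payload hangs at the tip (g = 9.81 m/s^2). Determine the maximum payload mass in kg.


tau_arm = m_arm*g*(L/2) = 6.0*9.81*0.42/2 = 12.3606 N*m
tau_payload = tau_max - tau_arm = 97 - 12.3606 = 84.6394
m_payload = tau_payload / (g*L) = 84.6394 / (9.81*0.42) = 20.5425

20.5425 kg


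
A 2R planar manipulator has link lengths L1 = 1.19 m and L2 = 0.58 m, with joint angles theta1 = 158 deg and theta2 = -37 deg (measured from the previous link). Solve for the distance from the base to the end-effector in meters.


x = L1*cos(th1) + L2*cos(th1+th2) = -1.402071
y = L1*sin(th1) + L2*sin(th1+th2) = 0.942939
d = sqrt(x^2 + y^2) = sqrt(1.965803 + 0.889134) = 1.6897

1.6897 m


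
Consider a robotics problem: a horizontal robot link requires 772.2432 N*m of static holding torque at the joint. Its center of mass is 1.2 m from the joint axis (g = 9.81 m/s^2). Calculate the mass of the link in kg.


m = tau / (g*L) = 772.2432 / (9.81 * 1.2) = 65.6000

65.6000 kg


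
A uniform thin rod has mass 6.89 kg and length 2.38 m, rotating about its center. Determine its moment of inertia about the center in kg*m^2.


I = (1/12)*m*L^2 = (1/12)*6.89*2.38^2 = 3.2523

3.2523 kg*m^2


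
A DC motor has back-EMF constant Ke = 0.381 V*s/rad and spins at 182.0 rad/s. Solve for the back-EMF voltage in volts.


V_emf = Ke * omega = 0.381*182.0 = 69.3420

69.3420 V


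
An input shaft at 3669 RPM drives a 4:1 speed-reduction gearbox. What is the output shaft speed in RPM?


omega_out = omega_in / N = 3669 / 4 = 917.2500

917.2500 RPM


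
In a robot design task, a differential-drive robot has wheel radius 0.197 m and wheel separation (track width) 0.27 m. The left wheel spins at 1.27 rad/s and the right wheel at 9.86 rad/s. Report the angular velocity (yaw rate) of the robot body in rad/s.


omega = r*(wR - wL)/L = 0.197*(9.86 - (1.27))/0.27 = 6.2675

6.2675 rad/s


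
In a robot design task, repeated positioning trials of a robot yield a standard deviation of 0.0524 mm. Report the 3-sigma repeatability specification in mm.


repeatability = 3*sigma = 3*0.0524 = 0.1572

0.1572 mm


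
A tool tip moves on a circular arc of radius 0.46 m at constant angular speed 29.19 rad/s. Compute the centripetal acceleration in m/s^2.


a_c = omega^2 * r = 29.19^2 * 0.46 = 391.9458

391.9458 m/s^2


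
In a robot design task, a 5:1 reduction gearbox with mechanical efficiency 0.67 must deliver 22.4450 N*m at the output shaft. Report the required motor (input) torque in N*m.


tau_in = tau_out / (N * eta) = 22.4450 / (5 * 0.67) = 6.7000

6.7000 N*m


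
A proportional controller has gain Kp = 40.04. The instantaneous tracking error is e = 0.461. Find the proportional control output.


u_P = Kp * e = 40.04 * 0.461 = 18.4584

18.4584


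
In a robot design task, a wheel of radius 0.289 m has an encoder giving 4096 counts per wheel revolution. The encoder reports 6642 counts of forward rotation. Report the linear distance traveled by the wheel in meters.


revs = 6642/4096 = 1.621582
d = revs * 2*pi*r = 1.621582 * 2*pi*0.289 = 2.9445

2.9445 m


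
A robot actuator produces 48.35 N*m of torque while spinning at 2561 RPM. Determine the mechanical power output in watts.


omega = 2561 * 2*pi/60 = 268.187293 rad/s
P = tau * omega = 48.35 * 268.187293 = 12966.8556

12966.8556 W


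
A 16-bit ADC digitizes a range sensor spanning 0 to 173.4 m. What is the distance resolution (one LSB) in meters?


res = range / 2^n = 173.4/2^16 = 173.4/65536 = 0.0026

0.0026 m


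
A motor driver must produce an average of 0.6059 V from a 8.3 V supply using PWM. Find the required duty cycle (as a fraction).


D = V_avg/V_supply = 0.6059/8.3 = 0.0730

0.0730


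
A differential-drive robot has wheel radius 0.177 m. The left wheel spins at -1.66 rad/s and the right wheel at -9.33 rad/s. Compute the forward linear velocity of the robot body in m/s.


v = r*(wR + wL)/2 = 0.177*(-9.33 + -1.66)/2 = -0.9726

-0.9726 m/s


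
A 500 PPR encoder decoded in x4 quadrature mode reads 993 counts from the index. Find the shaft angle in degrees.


angle = counts * 360 / (PPR*4) = 993 * 360 / 2000 = 178.7400

178.7400 degrees


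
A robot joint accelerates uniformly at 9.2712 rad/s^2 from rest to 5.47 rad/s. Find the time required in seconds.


t = delta_omega / alpha = 5.47 / 9.2712 = 0.5900

0.5900 s
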